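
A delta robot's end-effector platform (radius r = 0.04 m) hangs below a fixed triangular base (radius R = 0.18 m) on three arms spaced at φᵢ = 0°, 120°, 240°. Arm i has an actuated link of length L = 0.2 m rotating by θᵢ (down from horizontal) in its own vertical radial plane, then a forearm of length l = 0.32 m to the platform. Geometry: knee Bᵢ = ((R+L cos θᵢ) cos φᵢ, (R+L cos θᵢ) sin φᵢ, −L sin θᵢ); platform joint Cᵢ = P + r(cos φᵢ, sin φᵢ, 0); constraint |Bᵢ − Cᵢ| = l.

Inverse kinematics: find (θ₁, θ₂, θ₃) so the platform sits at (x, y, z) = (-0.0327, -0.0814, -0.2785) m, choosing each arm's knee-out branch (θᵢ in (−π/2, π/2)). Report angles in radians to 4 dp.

θ₁ = 0.9598, θ₂ = 1.0470, θ₃ = 0.3492

rotate P by −φ1: (-0.0327, -0.0814, -0.2785)
  e−x'=0.1727;  (l²−L²−(e−x')²−y'²−z²)/2L = -0.1290
  θ1 = atan2(B,A) + arccos(C/0.3277) = 0.9598
arm 2 (φ=120.0°): x'=-0.0541, y'=0.0690
  A=0.1941, B=-0.2785, C=(l²−L²−A²−y'²−z²)/(2L)=-0.1440
  √(A²+B²)=0.3395;  θ2 = -0.9620+2.0090 ≈ 1.0470
φ3=240.0° → target in arm frame (0.0868, 0.0124)
  e−x'=0.0532;  (l²−L²−(e−x')²−y'²−z²)/2L = -0.0454
  θ3 = atan2(B,A) + arccos(C/0.2835) = 0.3492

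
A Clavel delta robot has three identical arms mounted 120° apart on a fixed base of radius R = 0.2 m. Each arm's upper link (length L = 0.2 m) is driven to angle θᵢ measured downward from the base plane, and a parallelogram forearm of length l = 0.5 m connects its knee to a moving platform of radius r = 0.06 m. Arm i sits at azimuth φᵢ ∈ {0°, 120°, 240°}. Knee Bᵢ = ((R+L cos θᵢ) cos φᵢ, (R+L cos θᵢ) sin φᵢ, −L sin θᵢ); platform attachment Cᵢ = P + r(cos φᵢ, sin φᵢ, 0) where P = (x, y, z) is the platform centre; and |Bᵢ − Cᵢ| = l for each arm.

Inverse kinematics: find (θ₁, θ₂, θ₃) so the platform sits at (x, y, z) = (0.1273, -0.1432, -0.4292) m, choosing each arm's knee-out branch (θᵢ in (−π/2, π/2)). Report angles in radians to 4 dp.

θ₁ = -0.0002, θ₂ = 1.0468, θ₃ = 0.2616

arm 1 (φ=0.0°): x'=0.1273, y'=-0.1432
  A=0.0127, B=-0.4292, C=(l²−L²−A²−y'²−z²)/(2L)=0.0128
  γ=atan2(-0.4292,0.0127)=-1.5412;  ψ=arccos(0.0298)=1.5410;  θ1=γ+ψ≈-0.0002
φ2=120.0° → target in arm frame (-0.1877, -0.0386)
  A cos θ + B sin θ = C:  0.3277·cos θ + -0.4292·sin θ = -0.2077
  √(A²+B²)=0.5400;  θ2 = -0.9188+1.9656 ≈ 1.0468
φ3=240.0° → target in arm frame (0.0604, 0.1818)
  e−x'=0.0796;  (l²−L²−(e−x')²−y'²−z²)/2L = -0.0341
  γ=atan2(-0.4292,0.0796)=-1.3873;  ψ=arccos(-0.0780)=1.6489;  θ3=γ+ψ≈0.2616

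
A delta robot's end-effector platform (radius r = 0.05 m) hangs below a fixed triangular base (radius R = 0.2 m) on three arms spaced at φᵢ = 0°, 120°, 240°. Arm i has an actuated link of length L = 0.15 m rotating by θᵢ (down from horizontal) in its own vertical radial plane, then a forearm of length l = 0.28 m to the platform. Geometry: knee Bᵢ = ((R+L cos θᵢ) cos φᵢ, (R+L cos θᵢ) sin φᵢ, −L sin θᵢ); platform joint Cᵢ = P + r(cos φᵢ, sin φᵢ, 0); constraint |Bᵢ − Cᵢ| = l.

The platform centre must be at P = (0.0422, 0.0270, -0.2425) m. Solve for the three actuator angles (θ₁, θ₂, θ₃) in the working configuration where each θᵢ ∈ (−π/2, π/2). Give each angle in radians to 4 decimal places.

θ₁ = 0.6111, θ₂ = 0.8725, θ₃ = 1.1343

φ1=0.0° → target in arm frame (0.0422, 0.0270)
  A=0.1078, B=-0.2425, C=(l²−L²−A²−y'²−z²)/(2L)=-0.0509
  √(A²+B²)=0.2654;  θ1 = -1.1525+1.7636 ≈ 0.6111
rotate P by −φ2: (0.0023, -0.0500, -0.2425)
  e−x'=0.1477;  (l²−L²−(e−x')²−y'²−z²)/2L = -0.0908
  √(A²+B²)=0.2839;  θ2 = -1.0237+1.8962 ≈ 0.8725
φ3=240.0° → target in arm frame (-0.0445, 0.0230)
  A=0.1945, B=-0.2425, C=(l²−L²−A²−y'²−z²)/(2L)=-0.1375
  √(A²+B²)=0.3109;  θ3 = -0.8948+2.0291 ≈ 1.1343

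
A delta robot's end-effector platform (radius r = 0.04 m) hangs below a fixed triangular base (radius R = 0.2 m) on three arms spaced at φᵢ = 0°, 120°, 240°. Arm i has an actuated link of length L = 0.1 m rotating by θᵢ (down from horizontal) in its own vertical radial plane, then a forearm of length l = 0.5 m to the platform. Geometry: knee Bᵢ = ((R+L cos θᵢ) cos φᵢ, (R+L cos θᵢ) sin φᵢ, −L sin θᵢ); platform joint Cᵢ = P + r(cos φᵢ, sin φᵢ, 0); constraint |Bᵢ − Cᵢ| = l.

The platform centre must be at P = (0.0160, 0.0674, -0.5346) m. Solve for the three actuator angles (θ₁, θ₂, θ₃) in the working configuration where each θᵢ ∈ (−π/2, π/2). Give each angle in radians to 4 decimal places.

θ₁ = 0.9601, θ₂ = 0.7852, θ₃ = 1.3963

φ1=0.0° → target in arm frame (0.0160, 0.0674)
  e−x'=0.1440;  (l²−L²−(e−x')²−y'²−z²)/2L = -0.3554
  γ=atan2(-0.5346,0.1440)=-1.3077;  ψ=arccos(-0.6419)=2.2677;  θ1=γ+ψ≈0.9601
φ2=120.0° → target in arm frame (0.0504, -0.0476)
  A=0.1096, B=-0.5346, C=(l²−L²−A²−y'²−z²)/(2L)=-0.3004
  √(A²+B²)=0.5457;  θ2 = -1.3685+2.1537 ≈ 0.7852
rotate P by −φ3: (-0.0664, -0.0198, -0.5346)
  A cos θ + B sin θ = C:  0.2264·cos θ + -0.5346·sin θ = -0.4872
  θ3 = atan2(B,A) + arccos(C/0.5806) = 1.3963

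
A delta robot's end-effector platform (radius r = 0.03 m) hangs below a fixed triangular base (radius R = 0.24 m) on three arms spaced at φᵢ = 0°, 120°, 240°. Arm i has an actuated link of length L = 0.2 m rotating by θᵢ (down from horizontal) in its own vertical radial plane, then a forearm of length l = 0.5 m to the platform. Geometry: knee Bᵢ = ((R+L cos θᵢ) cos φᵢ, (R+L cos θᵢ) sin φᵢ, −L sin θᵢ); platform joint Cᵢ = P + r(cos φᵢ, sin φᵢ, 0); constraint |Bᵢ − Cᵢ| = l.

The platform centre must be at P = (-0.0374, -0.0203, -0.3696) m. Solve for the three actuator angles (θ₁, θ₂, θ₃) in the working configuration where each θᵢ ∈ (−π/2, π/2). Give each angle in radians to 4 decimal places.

θ₁ = 0.5236, θ₂ = 0.3490, θ₃ = 0.1748

arm 1 (φ=0.0°): x'=-0.0374, y'=-0.0203
  e−x'=0.2474;  (l²−L²−(e−x')²−y'²−z²)/2L = 0.0294
  γ=atan2(-0.3696,0.2474)=-0.9809;  ψ=arccos(0.0662)=1.5045;  θ1=γ+ψ≈0.5236
arm 2 (φ=120.0°): x'=0.0011, y'=0.0425
  A cos θ + B sin θ = C:  0.2089·cos θ + -0.3696·sin θ = 0.0699
  √(A²+B²)=0.4245;  θ2 = -1.0564+1.4054 ≈ 0.3490
φ3=240.0° → target in arm frame (0.0363, -0.0222)
  e−x'=0.1737;  (l²−L²−(e−x')²−y'²−z²)/2L = 0.1068
  γ=atan2(-0.3696,0.1737)=-1.1314;  ψ=arccos(0.2615)=1.3062;  θ3=γ+ψ≈0.1748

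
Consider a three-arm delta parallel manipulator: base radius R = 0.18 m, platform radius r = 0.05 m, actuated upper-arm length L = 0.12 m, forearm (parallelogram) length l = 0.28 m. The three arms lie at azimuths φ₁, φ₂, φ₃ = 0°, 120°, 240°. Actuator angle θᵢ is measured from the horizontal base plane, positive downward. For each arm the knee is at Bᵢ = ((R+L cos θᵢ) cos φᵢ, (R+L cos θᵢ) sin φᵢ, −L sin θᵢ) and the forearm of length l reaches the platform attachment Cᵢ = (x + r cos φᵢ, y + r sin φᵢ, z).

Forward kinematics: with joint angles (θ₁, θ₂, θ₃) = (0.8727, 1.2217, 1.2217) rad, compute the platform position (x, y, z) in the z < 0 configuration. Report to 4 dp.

(0.0385, 0.0000, -0.3154)

φ1=0.0°: virtual centre (0.2071, 0.0000, -0.0919), radius l
S2 = (0.1710·cos120.0°, 0.1710·sin120.0°, -0.1128) = (-0.0855, 0.1481, -0.1128)
φ3=240.0°: virtual centre (-0.0855, -0.1481, -0.1128), radius l
eliminate P² terms by subtracting sphere 1 from 2 and 3
[-0.5853 0.2963 -0.0417]·P = -0.0094;  [-0.5853 -0.2963 -0.0417]·P = -0.0094
det = 0.3468;  x = 0.0160+-0.0712z,  y = 0.0000+0.0000z
quadratic in z: (1.0051)z²+(0.2111)z+(-0.0334)=0, √Δ=0.4230 → z ∈ {-0.3154, 0.1054}; z = -0.3154 (taking z<0)
x = 0.0385, y = 0.0000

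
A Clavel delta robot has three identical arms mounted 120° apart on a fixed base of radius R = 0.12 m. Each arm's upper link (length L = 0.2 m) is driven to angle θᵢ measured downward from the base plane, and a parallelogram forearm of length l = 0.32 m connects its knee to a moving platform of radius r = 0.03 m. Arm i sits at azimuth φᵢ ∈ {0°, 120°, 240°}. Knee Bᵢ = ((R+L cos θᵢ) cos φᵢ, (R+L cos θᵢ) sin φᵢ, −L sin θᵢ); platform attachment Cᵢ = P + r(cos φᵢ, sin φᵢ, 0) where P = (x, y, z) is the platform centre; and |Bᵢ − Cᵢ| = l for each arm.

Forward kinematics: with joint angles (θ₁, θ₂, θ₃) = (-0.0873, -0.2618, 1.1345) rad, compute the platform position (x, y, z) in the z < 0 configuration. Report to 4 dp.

(0.0627, 0.1312, -0.1666)

S1 = (0.2892·cos0.0°, 0.2892·sin0.0°, 0.0174) = (0.2892, 0.0000, 0.0174)
arm 2 at φ=120.0°: ρ2 = 0.2832;  S2 = (-0.1416, 0.2452, 0.0518)
φ3=240.0°: virtual centre (-0.0873, -0.1511, -0.1813), radius l
eliminate P² terms by subtracting sphere 1 from 2 and 3
plane₁₂: -0.8617x+0.4905y+0.0687z = -0.0011
Cramer: x(z) = 0.0166-0.2766z;  y(z) = 0.0269-0.6258z
quadratic in z: (1.4681)z²+(0.0822)z+(-0.0270)=0, √Δ=0.4069 → z ∈ {-0.1666, 0.1106}; z = -0.1666 (taking z<0)
x = 0.0627, y = 0.1312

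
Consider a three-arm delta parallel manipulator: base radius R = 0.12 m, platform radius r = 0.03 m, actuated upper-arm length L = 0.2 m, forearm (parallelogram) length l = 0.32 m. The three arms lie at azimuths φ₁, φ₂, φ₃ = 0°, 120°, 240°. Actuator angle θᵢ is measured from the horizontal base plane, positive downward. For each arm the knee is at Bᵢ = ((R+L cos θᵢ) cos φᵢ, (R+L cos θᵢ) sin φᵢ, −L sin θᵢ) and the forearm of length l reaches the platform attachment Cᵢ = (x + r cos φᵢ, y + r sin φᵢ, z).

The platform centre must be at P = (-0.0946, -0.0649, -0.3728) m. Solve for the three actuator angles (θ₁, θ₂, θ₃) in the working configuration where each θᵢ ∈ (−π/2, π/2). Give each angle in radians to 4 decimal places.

θ₁ = 1.2217, θ₂ = 0.9598, θ₃ = 0.5234

φ1=0.0° → target in arm frame (-0.0946, -0.0649)
  A cos θ + B sin θ = C:  0.1846·cos θ + -0.3728·sin θ = -0.2872
  θ1 = atan2(B,A) + arccos(C/0.4160) = 1.2217
φ2=120.0° → target in arm frame (-0.0089, 0.1144)
  e−x'=0.0989;  (l²−L²−(e−x')²−y'²−z²)/2L = -0.2486
  θ2 = atan2(B,A) + arccos(C/0.3857) = 0.9598
rotate P by −φ3: (0.1035, -0.0495, -0.3728)
  A=-0.0135, B=-0.3728, C=(l²−L²−A²−y'²−z²)/(2L)=-0.1980
  γ=atan2(-0.3728,-0.0135)=-1.6070;  ψ=arccos(-0.5308)=2.1304;  θ3=γ+ψ≈0.5234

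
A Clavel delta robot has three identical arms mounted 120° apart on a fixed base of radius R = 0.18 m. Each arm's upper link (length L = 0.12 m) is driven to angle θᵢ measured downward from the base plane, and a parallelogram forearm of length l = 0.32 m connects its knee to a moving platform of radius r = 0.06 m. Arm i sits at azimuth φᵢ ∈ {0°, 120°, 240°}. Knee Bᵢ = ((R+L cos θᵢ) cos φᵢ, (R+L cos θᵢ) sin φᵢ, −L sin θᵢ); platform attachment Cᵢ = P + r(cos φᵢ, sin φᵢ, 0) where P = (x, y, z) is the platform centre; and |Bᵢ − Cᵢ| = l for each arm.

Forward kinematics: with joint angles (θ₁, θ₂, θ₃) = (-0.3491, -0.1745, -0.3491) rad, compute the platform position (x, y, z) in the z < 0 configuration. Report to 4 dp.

(0.0043, -0.0074, -0.1829)

arm 1 at φ=0.0°: (R−r)+L cos θ1 = 0.2328;  centre 1 = (0.2328, 0.0000, 0.0410)
arm 2 at φ=120.0°: (R−r)+L cos θ2 = 0.2382;  centre 2 = (-0.1191, 0.2063, 0.0208)
centre 3 = (0.2328·cos240.0°, 0.2328·sin240.0°, 0.0410) = (-0.1164, -0.2016, 0.0410)
subtract pairs → two planes through P
[-0.7037 0.4125 -0.0404]·P = 0.0013;  [-0.6983 -0.4032 0.0000]·P = 0.0000
Cramer: x(z) = -0.0009-0.0285z;  y(z) = 0.0016+0.0494z
quadratic in z: (1.0032)z²+(-0.0686)z+(-0.0461)=0, √Δ=0.4356 → z ∈ {-0.1829, 0.2513}; z = -0.1829 (taking z<0)
x = 0.0043, y = -0.0074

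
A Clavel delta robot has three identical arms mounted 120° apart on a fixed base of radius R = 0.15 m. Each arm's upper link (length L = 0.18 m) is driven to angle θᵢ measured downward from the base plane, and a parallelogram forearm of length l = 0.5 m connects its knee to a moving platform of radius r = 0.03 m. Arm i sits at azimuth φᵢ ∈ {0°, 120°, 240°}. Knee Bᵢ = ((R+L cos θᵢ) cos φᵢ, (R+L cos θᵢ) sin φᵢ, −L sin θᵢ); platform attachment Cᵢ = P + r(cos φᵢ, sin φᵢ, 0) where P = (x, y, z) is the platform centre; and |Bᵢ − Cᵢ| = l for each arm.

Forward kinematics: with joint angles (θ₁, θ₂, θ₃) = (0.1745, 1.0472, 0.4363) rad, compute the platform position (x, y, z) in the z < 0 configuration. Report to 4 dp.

(0.1209, -0.1212, -0.4832)

arm 1 at φ=0.0°: ρ1 = 0.2973;  centre 1 = (0.2973, 0.0000, -0.0313)
arm 2 at φ=120.0°: ρ2 = 0.2100;  centre 2 = (-0.1050, 0.1819, -0.1559)
centre 3 = (0.2831·cos240.0°, 0.2831·sin240.0°, -0.0761) = (-0.1416, -0.2452, -0.0761)
subtract pairs → two planes through P
[-0.8045 0.3637 -0.2493]·P = -0.0209;  [-0.8777 -0.4904 -0.0896]·P = -0.0034
Cramer: x(z) = 0.0161-0.2169z;  y(z) = -0.0219+0.2055z
quadratic in z: (1.0893)z²+(0.1755)z+(-0.1695)=0, √Δ=0.8771 → z ∈ {-0.4832, 0.3221}; z = -0.4832 (taking z<0)
x = 0.1209, y = -0.1212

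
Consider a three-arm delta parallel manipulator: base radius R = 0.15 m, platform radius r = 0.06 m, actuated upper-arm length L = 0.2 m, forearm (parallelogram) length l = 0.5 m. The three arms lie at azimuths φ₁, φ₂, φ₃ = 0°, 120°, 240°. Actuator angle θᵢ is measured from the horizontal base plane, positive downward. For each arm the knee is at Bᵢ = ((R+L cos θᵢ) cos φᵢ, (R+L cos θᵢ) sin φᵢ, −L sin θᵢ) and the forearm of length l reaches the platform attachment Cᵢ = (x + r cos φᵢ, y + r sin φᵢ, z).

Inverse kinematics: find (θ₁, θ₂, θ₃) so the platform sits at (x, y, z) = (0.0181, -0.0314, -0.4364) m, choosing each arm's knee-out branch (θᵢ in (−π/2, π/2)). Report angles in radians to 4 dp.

arm 1 (φ=0.0°): x'=0.0181, y'=-0.0314
  A=0.0719, B=-0.4364, C=(l²−L²−A²−y'²−z²)/(2L)=0.0335
  θ1 = atan2(B,A) + arccos(C/0.4423) = 0.0875
arm 2 (φ=120.0°): x'=-0.0362, y'=0.0000
  e−x'=0.1262;  (l²−L²−(e−x')²−y'²−z²)/2L = 0.0090
  θ2 = atan2(B,A) + arccos(C/0.4543) = 0.2617
rotate P by −φ3: (0.0181, 0.0314, -0.4364)
  e−x'=0.0719;  (l²−L²−(e−x')²−y'²−z²)/2L = 0.0335
  γ=atan2(-0.4364,0.0719)=-1.4076;  ψ=arccos(0.0758)=1.4949;  θ3=γ+ψ≈0.0873

θ₁ = 0.0875, θ₂ = 0.2617, θ₃ = 0.0873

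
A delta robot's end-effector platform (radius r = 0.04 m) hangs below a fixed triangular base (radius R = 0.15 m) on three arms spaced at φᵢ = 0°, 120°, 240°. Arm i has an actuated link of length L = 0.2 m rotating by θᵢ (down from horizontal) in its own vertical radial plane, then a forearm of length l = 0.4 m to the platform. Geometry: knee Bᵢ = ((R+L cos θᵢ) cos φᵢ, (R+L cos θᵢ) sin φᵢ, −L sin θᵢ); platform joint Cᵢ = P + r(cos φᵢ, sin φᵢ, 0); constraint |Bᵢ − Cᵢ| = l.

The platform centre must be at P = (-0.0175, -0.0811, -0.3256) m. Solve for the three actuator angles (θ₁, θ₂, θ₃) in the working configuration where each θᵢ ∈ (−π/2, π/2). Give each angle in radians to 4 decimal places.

φ1=0.0° → target in arm frame (-0.0175, -0.0811)
  A=0.1275, B=-0.3256, C=(l²−L²−A²−y'²−z²)/(2L)=-0.0221
  √(A²+B²)=0.3497;  θ1 = -1.1976+1.6341 ≈ 0.4365
φ2=120.0° → target in arm frame (-0.0615, 0.0557)
  A cos θ + B sin θ = C:  0.1715·cos θ + -0.3256·sin θ = -0.0463
  γ=atan2(-0.3256,0.1715)=-1.0860;  ψ=arccos(-0.1259)=1.6970;  θ2=γ+ψ≈0.6109
arm 3 (φ=240.0°): x'=0.0790, y'=0.0254
  A=0.0310, B=-0.3256, C=(l²−L²−A²−y'²−z²)/(2L)=0.0309
  γ=atan2(-0.3256,0.0310)=-1.4758;  ψ=arccos(0.0946)=1.4760;  θ3=γ+ψ≈0.0002

θ₁ = 0.4365, θ₂ = 0.6109, θ₃ = 0.0002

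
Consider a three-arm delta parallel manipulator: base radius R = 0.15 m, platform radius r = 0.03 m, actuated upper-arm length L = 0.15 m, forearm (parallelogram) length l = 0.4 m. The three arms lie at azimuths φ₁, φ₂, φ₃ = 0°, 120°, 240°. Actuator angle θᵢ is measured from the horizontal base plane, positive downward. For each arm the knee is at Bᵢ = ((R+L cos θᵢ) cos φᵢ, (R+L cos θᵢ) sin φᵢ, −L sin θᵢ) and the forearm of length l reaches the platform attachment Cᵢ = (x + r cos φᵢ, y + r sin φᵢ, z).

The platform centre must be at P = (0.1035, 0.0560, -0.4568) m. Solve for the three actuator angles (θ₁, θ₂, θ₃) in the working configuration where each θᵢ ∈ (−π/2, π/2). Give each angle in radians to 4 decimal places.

θ₁ = 0.6111, θ₂ = 1.0472, θ₃ = 1.3961

rotate P by −φ1: (0.1035, 0.0560, -0.4568)
  A=0.0165, B=-0.4568, C=(l²−L²−A²−y'²−z²)/(2L)=-0.2486
  γ=atan2(-0.4568,0.0165)=-1.5347;  ψ=arccos(-0.5438)=2.1458;  θ1=γ+ψ≈0.6111
rotate P by −φ2: (-0.0033, -0.1176, -0.4568)
  A=0.1233, B=-0.4568, C=(l²−L²−A²−y'²−z²)/(2L)=-0.3340
  γ=atan2(-0.4568,0.1233)=-1.3073;  ψ=arccos(-0.7059)=2.3545;  θ2=γ+ψ≈1.0472
rotate P by −φ3: (-0.1002, 0.0616, -0.4568)
  A=0.2202, B=-0.4568, C=(l²−L²−A²−y'²−z²)/(2L)=-0.4116
  √(A²+B²)=0.5071;  θ3 = -1.1215+2.5177 ≈ 1.3961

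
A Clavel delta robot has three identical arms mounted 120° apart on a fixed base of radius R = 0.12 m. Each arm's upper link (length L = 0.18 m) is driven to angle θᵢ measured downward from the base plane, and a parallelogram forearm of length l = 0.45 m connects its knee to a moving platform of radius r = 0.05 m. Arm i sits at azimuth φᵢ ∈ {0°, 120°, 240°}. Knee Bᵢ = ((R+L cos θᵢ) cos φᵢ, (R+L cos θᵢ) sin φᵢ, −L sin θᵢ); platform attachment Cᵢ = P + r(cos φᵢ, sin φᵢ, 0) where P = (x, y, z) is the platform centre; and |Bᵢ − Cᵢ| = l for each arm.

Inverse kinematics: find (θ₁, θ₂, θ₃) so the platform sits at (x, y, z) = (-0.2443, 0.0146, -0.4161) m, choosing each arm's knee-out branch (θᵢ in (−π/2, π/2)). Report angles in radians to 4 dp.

θ₁ = 1.2216, θ₂ = 0.1744, θ₃ = 0.2618

φ1=0.0° → target in arm frame (-0.2443, 0.0146)
  A=0.3143, B=-0.4161, C=(l²−L²−A²−y'²−z²)/(2L)=-0.2834
  θ1 = atan2(B,A) + arccos(C/0.5215) = 1.2216
arm 2 (φ=120.0°): x'=0.1348, y'=0.2043
  A=-0.0648, B=-0.4161, C=(l²−L²−A²−y'²−z²)/(2L)=-0.1360
  θ2 = atan2(B,A) + arccos(C/0.4211) = 0.1744
rotate P by −φ3: (0.1095, -0.2189, -0.4161)
  A=-0.0395, B=-0.4161, C=(l²−L²−A²−y'²−z²)/(2L)=-0.1458
  γ=atan2(-0.4161,-0.0395)=-1.6655;  ψ=arccos(-0.3489)=1.9272;  θ3=γ+ψ≈0.2618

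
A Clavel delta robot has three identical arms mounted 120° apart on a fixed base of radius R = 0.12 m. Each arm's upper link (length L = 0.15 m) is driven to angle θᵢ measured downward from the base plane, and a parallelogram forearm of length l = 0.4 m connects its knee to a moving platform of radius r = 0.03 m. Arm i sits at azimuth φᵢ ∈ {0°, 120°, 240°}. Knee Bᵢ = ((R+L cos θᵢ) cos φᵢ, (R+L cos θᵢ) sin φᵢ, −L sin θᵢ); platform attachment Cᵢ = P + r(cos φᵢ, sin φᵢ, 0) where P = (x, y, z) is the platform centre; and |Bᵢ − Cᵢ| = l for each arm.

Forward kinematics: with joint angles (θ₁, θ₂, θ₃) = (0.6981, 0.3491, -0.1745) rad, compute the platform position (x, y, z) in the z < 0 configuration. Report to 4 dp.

φ1=0.0°: virtual centre (0.2049, 0.0000, -0.0964), radius l
arm 2 at φ=120.0°: e+L cos θ2 = 0.2310;  O2 = (-0.1155, 0.2000, -0.0513)
φ3=240.0°: virtual centre (-0.1189, -0.2059, 0.0260), radius l
eliminate P² terms by subtracting sphere 1 from 2 and 3
linear system: -0.6408x+0.4000y = 0.0047−0.0902z; -0.6475x+-0.4117y = 0.0059−0.2449z
det = 0.5229;  x = -0.0082+0.2584z,  y = -0.0014+0.1884z
into |P−O₁|² = l²: 1.1023z² + 0.0821z + -0.1053 = 0;  Δ = 0.4709;  z = -0.3486 or 0.2740 → z<0 root = -0.3486
x = -0.0983, y = -0.0671

(-0.0983, -0.0671, -0.3486)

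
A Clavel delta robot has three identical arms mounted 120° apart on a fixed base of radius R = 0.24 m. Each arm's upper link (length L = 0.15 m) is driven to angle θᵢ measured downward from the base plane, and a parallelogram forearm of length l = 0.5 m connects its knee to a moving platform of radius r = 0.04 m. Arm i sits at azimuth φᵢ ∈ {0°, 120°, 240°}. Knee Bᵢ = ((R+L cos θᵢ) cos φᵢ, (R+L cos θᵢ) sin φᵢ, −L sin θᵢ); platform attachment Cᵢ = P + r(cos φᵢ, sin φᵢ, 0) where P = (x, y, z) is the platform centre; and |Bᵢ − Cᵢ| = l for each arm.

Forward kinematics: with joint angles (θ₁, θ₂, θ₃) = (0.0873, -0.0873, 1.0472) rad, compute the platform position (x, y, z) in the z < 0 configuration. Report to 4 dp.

arm 1 at φ=0.0°: (R−r)+L cos θ1 = 0.3494;  S1 = (0.3494, 0.0000, -0.0131)
S2 = (0.3494·cos120.0°, 0.3494·sin120.0°, 0.0131) = (-0.1747, 0.3026, 0.0131)
arm 3 at φ=240.0°: (R−r)+L cos θ3 = 0.2750;  S3 = (-0.1375, -0.2382, -0.1299)
|S₂|²−|S₁|² = 0.0000;  |S₃|²−|S₁|² = -0.0298
[-1.0483 0.6052 0.0523]·P = 0.0000;  [-0.9739 -0.4763 -0.2337]·P = -0.0298
det = 1.0887;  x = 0.0166+-0.1070z,  y = 0.0287+-0.2718z
into |P−S₁|² = l²: 1.0853z² + 0.0818z + -0.1382 = 0;  Δ = 0.6066;  z = -0.3965 or 0.3211 → z<0 root = -0.3965
x = 0.0590, y = 0.1364

(0.0590, 0.1364, -0.3965)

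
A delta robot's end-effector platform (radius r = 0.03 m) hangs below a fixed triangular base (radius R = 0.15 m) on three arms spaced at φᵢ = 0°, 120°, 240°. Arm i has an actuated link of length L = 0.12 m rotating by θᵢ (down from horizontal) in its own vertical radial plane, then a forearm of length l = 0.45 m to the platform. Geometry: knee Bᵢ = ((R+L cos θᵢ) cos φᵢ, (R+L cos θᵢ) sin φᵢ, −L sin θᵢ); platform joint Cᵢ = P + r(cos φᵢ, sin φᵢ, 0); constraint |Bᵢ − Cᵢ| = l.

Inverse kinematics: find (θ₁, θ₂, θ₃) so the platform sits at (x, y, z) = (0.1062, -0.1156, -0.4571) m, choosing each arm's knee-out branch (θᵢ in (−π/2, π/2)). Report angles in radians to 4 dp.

φ1=0.0° → target in arm frame (0.1062, -0.1156)
  A=0.0138, B=-0.4571, C=(l²−L²−A²−y'²−z²)/(2L)=-0.1433
  θ1 = atan2(B,A) + arccos(C/0.4573) = 0.3489
φ2=120.0° → target in arm frame (-0.1532, -0.0342)
  A=0.2732, B=-0.4571, C=(l²−L²−A²−y'²−z²)/(2L)=-0.4027
  √(A²+B²)=0.5325;  θ2 = -1.0321+2.4284 ≈ 1.3963
arm 3 (φ=240.0°): x'=0.0470, y'=0.1498
  A=0.0730, B=-0.4571, C=(l²−L²−A²−y'²−z²)/(2L)=-0.2025
  γ=atan2(-0.4571,0.0730)=-1.4125;  ψ=arccos(-0.4375)=2.0236;  θ3=γ+ψ≈0.6111

θ₁ = 0.3489, θ₂ = 1.3963, θ₃ = 0.6111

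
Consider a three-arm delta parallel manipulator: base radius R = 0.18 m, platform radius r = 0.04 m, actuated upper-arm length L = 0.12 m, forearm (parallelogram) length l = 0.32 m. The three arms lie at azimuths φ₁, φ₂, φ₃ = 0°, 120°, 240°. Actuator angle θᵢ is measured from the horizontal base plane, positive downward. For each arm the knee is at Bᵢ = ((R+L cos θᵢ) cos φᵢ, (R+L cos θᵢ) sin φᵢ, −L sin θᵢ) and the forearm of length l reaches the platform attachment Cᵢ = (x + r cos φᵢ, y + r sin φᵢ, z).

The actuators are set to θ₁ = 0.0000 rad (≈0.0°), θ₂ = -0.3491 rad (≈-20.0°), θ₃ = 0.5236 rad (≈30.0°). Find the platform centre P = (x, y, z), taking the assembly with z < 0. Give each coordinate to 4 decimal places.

O1 = (0.2600·cos0.0°, 0.2600·sin0.0°, 0.0000) = (0.2600, 0.0000, 0.0000)
O2 = (0.2528·cos120.0°, 0.2528·sin120.0°, 0.0410) = (-0.1264, 0.2189, 0.0410)
O3 = (0.2439·cos240.0°, 0.2439·sin240.0°, -0.0600) = (-0.1220, -0.2112, -0.0600)
|O₂|²−|O₁|² = -0.0020;  |O₃|²−|O₁|² = -0.0045
linear system: -0.7728x+0.4378y = -0.0020−0.0821z; -0.7639x+-0.4225y = -0.0045−-0.1200z
Cramer: x(z) = 0.0043-0.0270z;  y(z) = 0.0029-0.2352z
sphere 1 gives Az²+Bz+C=0 with A=1.0560, B=0.0124, C=-0.0370;  B²−4AC=0.1564;  roots -0.1932, 0.1814;  negative root z = -0.1932
x = 0.0095, y = 0.0483

(0.0095, 0.0483, -0.1932)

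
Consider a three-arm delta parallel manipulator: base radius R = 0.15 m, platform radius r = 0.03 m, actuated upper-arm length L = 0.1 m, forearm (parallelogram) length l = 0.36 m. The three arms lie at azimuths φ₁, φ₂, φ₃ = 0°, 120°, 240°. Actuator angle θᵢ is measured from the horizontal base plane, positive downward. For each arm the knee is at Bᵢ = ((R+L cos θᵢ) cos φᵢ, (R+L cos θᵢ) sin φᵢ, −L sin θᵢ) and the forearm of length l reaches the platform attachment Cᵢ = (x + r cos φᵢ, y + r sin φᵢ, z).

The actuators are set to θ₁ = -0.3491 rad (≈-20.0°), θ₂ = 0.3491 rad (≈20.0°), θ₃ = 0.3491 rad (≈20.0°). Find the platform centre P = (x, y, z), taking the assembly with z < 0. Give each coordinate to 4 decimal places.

(0.0623, 0.0000, -0.2923)

centre 1 = (0.2140·cos0.0°, 0.2140·sin0.0°, 0.0342) = (0.2140, 0.0000, 0.0342)
arm 2 at φ=120.0°: (R−r)+L cos θ2 = 0.2140;  centre 2 = (-0.1070, 0.1853, -0.0342)
centre 3 = (0.2140·cos240.0°, 0.2140·sin240.0°, -0.0342) = (-0.1070, -0.1853, -0.0342)
eliminate P² terms by subtracting sphere 1 from 2 and 3
linear system: -0.6419x+0.3706y = 0.0000−-0.1368z; -0.6419x+-0.3706y = 0.0000−-0.1368z
Cramer: x(z) = 0.0000-0.2131z;  y(z) = 0.0000+0.0000z
into |P−centre ₁|² = l²: 1.0454z² + 0.0228z + -0.0826 = 0;  Δ = 0.3461;  z = -0.2923 or 0.2705 → z<0 root = -0.2923
x = 0.0623, y = 0.0000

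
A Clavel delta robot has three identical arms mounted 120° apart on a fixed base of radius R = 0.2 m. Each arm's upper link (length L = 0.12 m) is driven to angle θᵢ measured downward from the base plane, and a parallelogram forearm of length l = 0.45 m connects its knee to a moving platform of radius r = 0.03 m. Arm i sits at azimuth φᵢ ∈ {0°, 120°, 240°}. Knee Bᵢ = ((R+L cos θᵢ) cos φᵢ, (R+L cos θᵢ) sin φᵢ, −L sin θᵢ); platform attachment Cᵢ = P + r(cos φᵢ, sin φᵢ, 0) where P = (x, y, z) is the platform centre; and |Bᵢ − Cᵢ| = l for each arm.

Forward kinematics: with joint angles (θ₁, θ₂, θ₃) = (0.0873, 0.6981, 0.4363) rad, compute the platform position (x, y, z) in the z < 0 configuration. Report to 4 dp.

(0.0579, -0.0294, -0.3952)

φ1=0.0°: virtual centre (0.2895, 0.0000, -0.0105), radius l
arm 2 at φ=120.0°: (R−r)+L cos θ2 = 0.2619;  centre 2 = (-0.1310, 0.2268, -0.0771)
φ3=240.0°: virtual centre (-0.1394, -0.2414, -0.0507), radius l
|centre ₂|²−|centre ₁|² = -0.0094;  |centre ₃|²−|centre ₁|² = -0.0037
plane₁₂: -0.8410x+0.4537y+-0.1333z = -0.0094
Cramer: x(z) = 0.0078-0.1269z;  y(z) = -0.0063+0.0587z
into |P−centre ₁|² = l²: 1.0195z² + 0.0917z + -0.1230 = 0;  Δ = 0.5099;  z = -0.3952 or 0.3052 → z<0 root = -0.3952
x = 0.0579, y = -0.0294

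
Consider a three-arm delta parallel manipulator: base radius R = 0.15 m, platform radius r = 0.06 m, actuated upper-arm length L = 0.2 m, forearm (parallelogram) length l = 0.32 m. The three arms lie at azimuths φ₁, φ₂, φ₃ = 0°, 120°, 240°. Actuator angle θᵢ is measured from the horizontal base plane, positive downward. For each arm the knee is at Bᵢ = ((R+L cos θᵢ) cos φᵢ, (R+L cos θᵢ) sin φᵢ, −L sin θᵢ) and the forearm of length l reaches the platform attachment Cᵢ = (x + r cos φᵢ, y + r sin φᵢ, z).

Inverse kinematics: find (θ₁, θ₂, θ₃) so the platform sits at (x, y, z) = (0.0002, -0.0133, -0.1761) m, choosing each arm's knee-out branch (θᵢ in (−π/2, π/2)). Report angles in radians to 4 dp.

θ₁ = 0.1745, θ₂ = 0.2619, θ₃ = 0.0874

φ1=0.0° → target in arm frame (0.0002, -0.0133)
  A=0.0898, B=-0.1761, C=(l²−L²−A²−y'²−z²)/(2L)=0.0579
  √(A²+B²)=0.1977;  θ1 = -1.0992+1.2737 ≈ 0.1745
arm 2 (φ=120.0°): x'=-0.0116, y'=0.0065
  A cos θ + B sin θ = C:  0.1016·cos θ + -0.1761·sin θ = 0.0526
  √(A²+B²)=0.2033;  θ2 = -1.0474+1.3094 ≈ 0.2619
φ3=240.0° → target in arm frame (0.0114, 0.0068)
  A=0.0786, B=-0.1761, C=(l²−L²−A²−y'²−z²)/(2L)=0.0629
  √(A²+B²)=0.1928;  θ3 = -1.1511+1.2384 ≈ 0.0874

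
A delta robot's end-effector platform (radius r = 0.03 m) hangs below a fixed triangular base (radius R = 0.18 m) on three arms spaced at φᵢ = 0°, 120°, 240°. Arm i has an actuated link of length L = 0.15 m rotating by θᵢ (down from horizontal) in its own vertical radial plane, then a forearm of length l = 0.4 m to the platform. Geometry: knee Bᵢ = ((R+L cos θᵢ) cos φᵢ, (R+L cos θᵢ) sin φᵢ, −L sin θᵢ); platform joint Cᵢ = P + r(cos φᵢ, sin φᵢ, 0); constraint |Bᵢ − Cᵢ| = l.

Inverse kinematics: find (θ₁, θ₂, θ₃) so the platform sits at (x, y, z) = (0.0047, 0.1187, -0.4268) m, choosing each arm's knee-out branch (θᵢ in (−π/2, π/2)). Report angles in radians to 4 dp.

rotate P by −φ1: (0.0047, 0.1187, -0.4268)
  A=0.1453, B=-0.4268, C=(l²−L²−A²−y'²−z²)/(2L)=-0.2662
  γ=atan2(-0.4268,0.1453)=-1.2427;  ψ=arccos(-0.5904)=2.2024;  θ1=γ+ψ≈0.9597
arm 2 (φ=120.0°): x'=0.1004, y'=-0.0634
  e−x'=0.0496;  (l²−L²−(e−x')²−y'²−z²)/2L = -0.1705
  γ=atan2(-0.4268,0.0496)=-1.4552;  ψ=arccos(-0.3967)=1.9787;  θ2=γ+ψ≈0.5235
φ3=240.0° → target in arm frame (-0.1051, -0.0553)
  A=0.2551, B=-0.4268, C=(l²−L²−A²−y'²−z²)/(2L)=-0.3760
  √(A²+B²)=0.4973;  θ3 = -1.0320+2.4284 ≈ 1.3964

θ₁ = 0.9597, θ₂ = 0.5235, θ₃ = 1.3964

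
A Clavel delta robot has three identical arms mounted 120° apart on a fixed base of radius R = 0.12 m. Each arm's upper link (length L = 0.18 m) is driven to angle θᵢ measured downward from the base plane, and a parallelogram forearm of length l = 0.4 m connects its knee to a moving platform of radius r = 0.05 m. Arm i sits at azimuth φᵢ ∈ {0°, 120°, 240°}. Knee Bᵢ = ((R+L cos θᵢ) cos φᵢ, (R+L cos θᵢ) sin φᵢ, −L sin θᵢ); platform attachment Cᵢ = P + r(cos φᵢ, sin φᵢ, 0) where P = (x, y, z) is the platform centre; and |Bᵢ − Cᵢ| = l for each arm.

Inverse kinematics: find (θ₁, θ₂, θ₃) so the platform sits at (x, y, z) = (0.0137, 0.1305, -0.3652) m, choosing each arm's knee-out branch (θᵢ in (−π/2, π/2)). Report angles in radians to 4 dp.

arm 1 (φ=0.0°): x'=0.0137, y'=0.1305
  e−x'=0.0563;  (l²−L²−(e−x')²−y'²−z²)/2L = -0.0721
  γ=atan2(-0.3652,0.0563)=-1.4178;  ψ=arccos(-0.1952)=1.7673;  θ1=γ+ψ≈0.3495
arm 2 (φ=120.0°): x'=0.1062, y'=-0.0771
  A cos θ + B sin θ = C:  -0.0362·cos θ + -0.3652·sin θ = -0.0362
  γ=atan2(-0.3652,-0.0362)=-1.6695;  ψ=arccos(-0.0986)=1.6696;  θ2=γ+ψ≈0.0000
φ3=240.0° → target in arm frame (-0.1199, -0.0534)
  A=0.1899, B=-0.3652, C=(l²−L²−A²−y'²−z²)/(2L)=-0.1241
  √(A²+B²)=0.4116;  θ3 = -1.0914+1.8770 ≈ 0.7857

θ₁ = 0.3495, θ₂ = 0.0000, θ₃ = 0.7857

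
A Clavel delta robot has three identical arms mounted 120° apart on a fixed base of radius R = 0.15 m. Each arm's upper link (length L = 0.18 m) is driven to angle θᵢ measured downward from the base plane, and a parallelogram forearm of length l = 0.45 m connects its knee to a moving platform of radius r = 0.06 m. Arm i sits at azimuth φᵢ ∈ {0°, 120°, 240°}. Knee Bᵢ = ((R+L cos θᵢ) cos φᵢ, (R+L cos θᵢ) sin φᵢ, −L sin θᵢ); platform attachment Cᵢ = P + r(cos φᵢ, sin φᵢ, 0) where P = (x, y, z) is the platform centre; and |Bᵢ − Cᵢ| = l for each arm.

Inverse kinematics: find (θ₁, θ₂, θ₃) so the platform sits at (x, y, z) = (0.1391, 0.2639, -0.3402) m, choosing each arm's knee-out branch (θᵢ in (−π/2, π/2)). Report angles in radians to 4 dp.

φ1=0.0° → target in arm frame (0.1391, 0.2639)
  A cos θ + B sin θ = C:  -0.0491·cos θ + -0.3402·sin θ = -0.0491
  θ1 = atan2(B,A) + arccos(C/0.3437) = 0.0001
φ2=120.0° → target in arm frame (0.1590, -0.2524)
  A=-0.0690, B=-0.3402, C=(l²−L²−A²−y'²−z²)/(2L)=-0.0392
  γ=atan2(-0.3402,-0.0690)=-1.7709;  ψ=arccos(-0.1129)=1.6839;  θ2=γ+ψ≈-0.0869
arm 3 (φ=240.0°): x'=-0.2981, y'=-0.0115
  e−x'=0.3881;  (l²−L²−(e−x')²−y'²−z²)/2L = -0.2677
  √(A²+B²)=0.5161;  θ3 = -0.7197+2.1162 ≈ 1.3965

θ₁ = 0.0001, θ₂ = -0.0869, θ₃ = 1.3965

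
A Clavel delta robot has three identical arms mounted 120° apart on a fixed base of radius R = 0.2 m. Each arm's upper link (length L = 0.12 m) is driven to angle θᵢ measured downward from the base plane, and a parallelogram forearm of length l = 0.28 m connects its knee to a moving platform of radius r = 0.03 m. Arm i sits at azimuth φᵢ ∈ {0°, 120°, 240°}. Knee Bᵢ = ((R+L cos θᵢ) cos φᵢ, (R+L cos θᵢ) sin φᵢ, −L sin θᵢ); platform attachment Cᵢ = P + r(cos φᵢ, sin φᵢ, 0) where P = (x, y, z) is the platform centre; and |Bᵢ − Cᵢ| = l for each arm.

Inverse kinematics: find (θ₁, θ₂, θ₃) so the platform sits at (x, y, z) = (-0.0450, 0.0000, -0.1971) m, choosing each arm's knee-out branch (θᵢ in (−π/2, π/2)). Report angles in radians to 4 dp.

θ₁ = 1.1346, θ₂ = 0.6107, θ₃ = 0.6107

rotate P by −φ1: (-0.0450, 0.0000, -0.1971)
  A=0.2150, B=-0.1971, C=(l²−L²−A²−y'²−z²)/(2L)=-0.0878
  θ1 = atan2(B,A) + arccos(C/0.2917) = 1.1346
rotate P by −φ2: (0.0225, 0.0390, -0.1971)
  e−x'=0.1475;  (l²−L²−(e−x')²−y'²−z²)/2L = 0.0078
  θ2 = atan2(B,A) + arccos(C/0.2462) = 0.6107
rotate P by −φ3: (0.0225, -0.0390, -0.1971)
  A=0.1475, B=-0.1971, C=(l²−L²−A²−y'²−z²)/(2L)=0.0078
  √(A²+B²)=0.2462;  θ3 = -0.9284+1.5390 ≈ 0.6107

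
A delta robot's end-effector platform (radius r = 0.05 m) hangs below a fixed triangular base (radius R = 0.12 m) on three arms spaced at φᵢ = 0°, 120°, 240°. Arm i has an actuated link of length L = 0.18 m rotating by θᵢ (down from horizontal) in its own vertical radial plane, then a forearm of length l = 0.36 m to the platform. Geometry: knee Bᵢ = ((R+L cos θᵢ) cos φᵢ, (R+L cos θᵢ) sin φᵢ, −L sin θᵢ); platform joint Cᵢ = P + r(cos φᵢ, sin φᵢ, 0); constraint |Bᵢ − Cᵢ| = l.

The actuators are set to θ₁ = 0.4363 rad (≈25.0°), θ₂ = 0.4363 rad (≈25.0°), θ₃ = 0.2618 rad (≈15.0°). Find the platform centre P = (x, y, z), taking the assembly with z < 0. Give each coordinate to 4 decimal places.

(-0.0148, -0.0256, -0.3358)

φ1=0.0°: virtual centre (0.2331, 0.0000, -0.0761), radius l
φ2=120.0°: virtual centre (-0.1166, 0.2019, -0.0761), radius l
φ3=240.0°: virtual centre (-0.1219, -0.2112, -0.0466), radius l
subtract pairs → two planes through P
linear system: -0.6994x+0.4038y = 0.0000−0.0000z; -0.7101x+-0.4224y = 0.0015−0.0590z
det = 0.5822;  x = -0.0010+0.0409z,  y = -0.0018+0.0708z
into |P−centre ₁|² = l²: 1.0067z² + 0.1327z + -0.0690 = 0;  Δ = 0.2953;  z = -0.3358 or 0.2040 → z<0 root = -0.3358
x = -0.0148, y = -0.0256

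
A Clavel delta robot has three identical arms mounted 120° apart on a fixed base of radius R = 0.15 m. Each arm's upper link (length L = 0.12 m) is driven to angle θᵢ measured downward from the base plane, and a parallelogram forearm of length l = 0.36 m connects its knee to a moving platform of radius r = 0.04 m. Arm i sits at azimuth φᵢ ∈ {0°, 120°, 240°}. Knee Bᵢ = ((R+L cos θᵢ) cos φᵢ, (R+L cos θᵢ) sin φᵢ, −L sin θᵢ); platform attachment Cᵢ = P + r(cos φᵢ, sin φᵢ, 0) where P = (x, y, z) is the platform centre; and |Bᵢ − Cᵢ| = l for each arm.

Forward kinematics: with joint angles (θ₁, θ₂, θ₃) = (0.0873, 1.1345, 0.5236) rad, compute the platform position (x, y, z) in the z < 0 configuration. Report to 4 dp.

S1 = (0.2295·cos0.0°, 0.2295·sin0.0°, -0.0105) = (0.2295, 0.0000, -0.0105)
arm 2 at φ=120.0°: e+L cos θ2 = 0.1607;  S2 = (-0.0804, 0.1392, -0.1088)
arm 3 at φ=240.0°: e+L cos θ3 = 0.2139;  S3 = (-0.1070, -0.1853, -0.0600)
|S₂|²−|S₁|² = -0.0151;  |S₃|²−|S₁|² = -0.0034
[-0.6198 0.2784 -0.1966]·P = -0.0151;  [-0.6730 -0.3705 -0.0991]·P = -0.0034
det = 0.4170;  x = 0.0157+-0.2408z,  y = -0.0193+0.1700z
sphere 1 gives Az²+Bz+C=0 with A=1.0869, B=0.1173, C=-0.0834;  B²−4AC=0.3764;  roots -0.3362, 0.2283;  negative root z = -0.3362
x = 0.0967, y = -0.0765

(0.0967, -0.0765, -0.3362)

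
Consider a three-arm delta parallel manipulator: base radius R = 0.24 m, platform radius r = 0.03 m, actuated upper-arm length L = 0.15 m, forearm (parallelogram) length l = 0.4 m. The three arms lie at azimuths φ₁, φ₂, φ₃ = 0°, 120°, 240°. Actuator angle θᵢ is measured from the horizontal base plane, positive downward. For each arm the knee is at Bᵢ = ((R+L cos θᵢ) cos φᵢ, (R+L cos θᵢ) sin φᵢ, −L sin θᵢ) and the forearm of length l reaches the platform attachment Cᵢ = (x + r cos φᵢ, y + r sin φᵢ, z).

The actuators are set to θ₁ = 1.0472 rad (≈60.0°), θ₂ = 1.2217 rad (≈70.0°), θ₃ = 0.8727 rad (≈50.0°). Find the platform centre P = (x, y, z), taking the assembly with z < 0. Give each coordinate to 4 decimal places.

(0.0005, -0.0409, -0.4081)

arm 1 at φ=0.0°: e+L cos θ1 = 0.2850;  centre 1 = (0.2850, 0.0000, -0.1299)
centre 2 = (0.2613·cos120.0°, 0.2613·sin120.0°, -0.1410) = (-0.1307, 0.2263, -0.1410)
centre 3 = (0.3064·cos240.0°, 0.3064·sin240.0°, -0.1149) = (-0.1532, -0.2654, -0.1149)
eliminate P² terms by subtracting sphere 1 from 2 and 3
plane₁₂: -0.8313x+0.4526y+-0.0221z = -0.0100
Cramer: x(z) = 0.0014+0.0022z;  y(z) = -0.0193+0.0529z
sphere 1 gives Az²+Bz+C=0 with A=1.0028, B=0.2565, C=-0.0623;  B²−4AC=0.3159;  roots -0.4081, 0.1523;  negative root z = -0.4081
x = 0.0005, y = -0.0409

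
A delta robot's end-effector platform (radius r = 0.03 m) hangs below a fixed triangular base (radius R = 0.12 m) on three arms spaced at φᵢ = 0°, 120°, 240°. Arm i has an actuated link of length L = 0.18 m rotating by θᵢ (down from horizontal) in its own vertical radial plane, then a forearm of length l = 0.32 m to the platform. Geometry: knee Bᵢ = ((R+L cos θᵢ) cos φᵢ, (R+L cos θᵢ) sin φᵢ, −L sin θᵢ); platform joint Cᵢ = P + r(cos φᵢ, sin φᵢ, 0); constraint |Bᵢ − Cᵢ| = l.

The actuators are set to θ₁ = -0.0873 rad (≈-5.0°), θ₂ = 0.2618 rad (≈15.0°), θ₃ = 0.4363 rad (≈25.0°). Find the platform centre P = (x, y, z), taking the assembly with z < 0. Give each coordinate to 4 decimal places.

S1 = (0.2693·cos0.0°, 0.2693·sin0.0°, 0.0157) = (0.2693, 0.0000, 0.0157)
arm 2 at φ=120.0°: (R−r)+L cos θ2 = 0.2639;  S2 = (-0.1319, 0.2285, -0.0466)
φ3=240.0°: virtual centre (-0.1266, -0.2192, -0.0761), radius l
|S₂|²−|S₁|² = -0.0010;  |S₃|²−|S₁|² = -0.0029
plane₁₂: -0.8025x+0.4570y+-0.1246z = -0.0010
Cramer: x(z) = 0.0025-0.1940z;  y(z) = 0.0022-0.0682z
into |P−S₁|² = l²: 1.0423z² + 0.0719z + -0.0309 = 0;  Δ = 0.1342;  z = -0.2102 or 0.1412 → z<0 root = -0.2102
x = 0.0433, y = 0.0165

(0.0433, 0.0165, -0.2102)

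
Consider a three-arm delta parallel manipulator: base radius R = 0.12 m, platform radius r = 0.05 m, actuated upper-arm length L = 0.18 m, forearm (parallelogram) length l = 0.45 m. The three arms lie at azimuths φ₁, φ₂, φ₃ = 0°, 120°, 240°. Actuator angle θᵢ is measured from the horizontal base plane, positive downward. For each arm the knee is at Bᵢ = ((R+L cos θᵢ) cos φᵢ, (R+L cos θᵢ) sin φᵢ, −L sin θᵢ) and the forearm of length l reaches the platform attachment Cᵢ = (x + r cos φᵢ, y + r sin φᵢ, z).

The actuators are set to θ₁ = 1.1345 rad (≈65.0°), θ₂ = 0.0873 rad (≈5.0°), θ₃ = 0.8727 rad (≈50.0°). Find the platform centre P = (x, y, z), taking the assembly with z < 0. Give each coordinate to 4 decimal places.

(-0.1593, 0.1473, -0.4591)

arm 1 at φ=0.0°: (R−r)+L cos θ1 = 0.1461;  S1 = (0.1461, 0.0000, -0.1631)
arm 2 at φ=120.0°: (R−r)+L cos θ2 = 0.2493;  S2 = (-0.1247, 0.2159, -0.0157)
φ3=240.0°: virtual centre (-0.0928, -0.1608, -0.1379), radius l
eliminate P² terms by subtracting sphere 1 from 2 and 3
linear system: -0.5414x+0.4318y = 0.0145−0.2949z; -0.4778x+-0.3216y = 0.0055−0.0505z
det = 0.3805;  x = -0.0185+0.3066z,  y = 0.0103+-0.2985z
quadratic in z: (1.1831)z²+(0.2192)z+(-0.1487)=0, √Δ=0.8670 → z ∈ {-0.4591, 0.2738}; z = -0.4591 (taking z<0)
x = -0.1593, y = 0.1473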